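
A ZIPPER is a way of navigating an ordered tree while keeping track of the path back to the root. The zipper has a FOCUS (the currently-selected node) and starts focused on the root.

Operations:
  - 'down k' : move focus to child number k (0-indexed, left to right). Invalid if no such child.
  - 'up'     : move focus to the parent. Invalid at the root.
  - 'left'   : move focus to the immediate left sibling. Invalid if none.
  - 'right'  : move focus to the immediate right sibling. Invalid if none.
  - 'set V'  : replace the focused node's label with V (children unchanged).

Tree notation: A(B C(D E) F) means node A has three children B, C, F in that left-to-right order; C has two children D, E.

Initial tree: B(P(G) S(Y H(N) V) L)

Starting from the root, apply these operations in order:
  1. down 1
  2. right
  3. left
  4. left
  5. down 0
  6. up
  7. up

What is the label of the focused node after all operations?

Step 1 (down 1): focus=S path=1 depth=1 children=['Y', 'H', 'V'] left=['P'] right=['L'] parent=B
Step 2 (right): focus=L path=2 depth=1 children=[] left=['P', 'S'] right=[] parent=B
Step 3 (left): focus=S path=1 depth=1 children=['Y', 'H', 'V'] left=['P'] right=['L'] parent=B
Step 4 (left): focus=P path=0 depth=1 children=['G'] left=[] right=['S', 'L'] parent=B
Step 5 (down 0): focus=G path=0/0 depth=2 children=[] left=[] right=[] parent=P
Step 6 (up): focus=P path=0 depth=1 children=['G'] left=[] right=['S', 'L'] parent=B
Step 7 (up): focus=B path=root depth=0 children=['P', 'S', 'L'] (at root)

Answer: B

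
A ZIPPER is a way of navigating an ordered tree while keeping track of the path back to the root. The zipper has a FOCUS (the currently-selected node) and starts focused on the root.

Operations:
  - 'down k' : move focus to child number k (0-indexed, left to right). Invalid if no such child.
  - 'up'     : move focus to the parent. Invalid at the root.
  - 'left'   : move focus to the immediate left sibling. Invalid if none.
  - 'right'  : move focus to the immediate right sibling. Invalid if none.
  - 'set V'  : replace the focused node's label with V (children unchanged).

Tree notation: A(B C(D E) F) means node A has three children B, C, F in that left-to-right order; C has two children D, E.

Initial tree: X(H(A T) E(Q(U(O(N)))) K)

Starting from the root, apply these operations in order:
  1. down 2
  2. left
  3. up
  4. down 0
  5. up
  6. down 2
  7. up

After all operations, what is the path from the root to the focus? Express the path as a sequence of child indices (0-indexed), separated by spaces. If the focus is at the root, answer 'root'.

Step 1 (down 2): focus=K path=2 depth=1 children=[] left=['H', 'E'] right=[] parent=X
Step 2 (left): focus=E path=1 depth=1 children=['Q'] left=['H'] right=['K'] parent=X
Step 3 (up): focus=X path=root depth=0 children=['H', 'E', 'K'] (at root)
Step 4 (down 0): focus=H path=0 depth=1 children=['A', 'T'] left=[] right=['E', 'K'] parent=X
Step 5 (up): focus=X path=root depth=0 children=['H', 'E', 'K'] (at root)
Step 6 (down 2): focus=K path=2 depth=1 children=[] left=['H', 'E'] right=[] parent=X
Step 7 (up): focus=X path=root depth=0 children=['H', 'E', 'K'] (at root)

Answer: root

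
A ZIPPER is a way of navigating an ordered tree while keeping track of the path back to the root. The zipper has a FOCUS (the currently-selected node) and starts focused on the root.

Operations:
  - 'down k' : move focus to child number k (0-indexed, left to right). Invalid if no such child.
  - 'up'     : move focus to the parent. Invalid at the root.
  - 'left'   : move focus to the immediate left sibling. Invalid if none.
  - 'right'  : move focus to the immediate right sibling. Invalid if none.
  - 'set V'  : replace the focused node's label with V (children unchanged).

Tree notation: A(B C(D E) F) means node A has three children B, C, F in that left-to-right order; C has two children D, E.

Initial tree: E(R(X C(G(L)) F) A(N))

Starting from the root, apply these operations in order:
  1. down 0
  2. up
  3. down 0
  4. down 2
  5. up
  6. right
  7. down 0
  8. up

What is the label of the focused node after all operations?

Step 1 (down 0): focus=R path=0 depth=1 children=['X', 'C', 'F'] left=[] right=['A'] parent=E
Step 2 (up): focus=E path=root depth=0 children=['R', 'A'] (at root)
Step 3 (down 0): focus=R path=0 depth=1 children=['X', 'C', 'F'] left=[] right=['A'] parent=E
Step 4 (down 2): focus=F path=0/2 depth=2 children=[] left=['X', 'C'] right=[] parent=R
Step 5 (up): focus=R path=0 depth=1 children=['X', 'C', 'F'] left=[] right=['A'] parent=E
Step 6 (right): focus=A path=1 depth=1 children=['N'] left=['R'] right=[] parent=E
Step 7 (down 0): focus=N path=1/0 depth=2 children=[] left=[] right=[] parent=A
Step 8 (up): focus=A path=1 depth=1 children=['N'] left=['R'] right=[] parent=E

Answer: A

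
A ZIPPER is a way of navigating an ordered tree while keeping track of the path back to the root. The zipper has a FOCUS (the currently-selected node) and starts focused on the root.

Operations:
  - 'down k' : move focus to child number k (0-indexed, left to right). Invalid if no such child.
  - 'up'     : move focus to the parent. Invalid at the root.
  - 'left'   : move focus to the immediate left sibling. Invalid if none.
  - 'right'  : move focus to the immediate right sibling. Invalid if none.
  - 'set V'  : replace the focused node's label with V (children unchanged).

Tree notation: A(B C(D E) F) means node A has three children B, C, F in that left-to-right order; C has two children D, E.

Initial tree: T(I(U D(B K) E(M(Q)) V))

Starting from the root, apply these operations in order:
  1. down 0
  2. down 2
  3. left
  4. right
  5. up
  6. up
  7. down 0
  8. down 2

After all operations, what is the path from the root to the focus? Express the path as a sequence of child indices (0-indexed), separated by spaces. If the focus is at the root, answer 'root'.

Answer: 0 2

Derivation:
Step 1 (down 0): focus=I path=0 depth=1 children=['U', 'D', 'E', 'V'] left=[] right=[] parent=T
Step 2 (down 2): focus=E path=0/2 depth=2 children=['M'] left=['U', 'D'] right=['V'] parent=I
Step 3 (left): focus=D path=0/1 depth=2 children=['B', 'K'] left=['U'] right=['E', 'V'] parent=I
Step 4 (right): focus=E path=0/2 depth=2 children=['M'] left=['U', 'D'] right=['V'] parent=I
Step 5 (up): focus=I path=0 depth=1 children=['U', 'D', 'E', 'V'] left=[] right=[] parent=T
Step 6 (up): focus=T path=root depth=0 children=['I'] (at root)
Step 7 (down 0): focus=I path=0 depth=1 children=['U', 'D', 'E', 'V'] left=[] right=[] parent=T
Step 8 (down 2): focus=E path=0/2 depth=2 children=['M'] left=['U', 'D'] right=['V'] parent=I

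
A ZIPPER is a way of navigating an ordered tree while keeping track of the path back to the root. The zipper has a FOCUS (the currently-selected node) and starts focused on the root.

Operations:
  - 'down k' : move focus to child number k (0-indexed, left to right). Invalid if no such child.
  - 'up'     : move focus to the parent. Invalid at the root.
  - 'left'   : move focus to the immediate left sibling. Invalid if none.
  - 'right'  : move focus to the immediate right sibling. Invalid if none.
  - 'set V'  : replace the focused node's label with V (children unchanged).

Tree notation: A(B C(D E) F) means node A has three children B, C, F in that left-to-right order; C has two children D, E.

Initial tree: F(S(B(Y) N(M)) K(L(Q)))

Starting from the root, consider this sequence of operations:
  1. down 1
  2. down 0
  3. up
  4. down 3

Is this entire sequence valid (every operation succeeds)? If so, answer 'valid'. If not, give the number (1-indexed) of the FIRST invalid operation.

Step 1 (down 1): focus=K path=1 depth=1 children=['L'] left=['S'] right=[] parent=F
Step 2 (down 0): focus=L path=1/0 depth=2 children=['Q'] left=[] right=[] parent=K
Step 3 (up): focus=K path=1 depth=1 children=['L'] left=['S'] right=[] parent=F
Step 4 (down 3): INVALID

Answer: 4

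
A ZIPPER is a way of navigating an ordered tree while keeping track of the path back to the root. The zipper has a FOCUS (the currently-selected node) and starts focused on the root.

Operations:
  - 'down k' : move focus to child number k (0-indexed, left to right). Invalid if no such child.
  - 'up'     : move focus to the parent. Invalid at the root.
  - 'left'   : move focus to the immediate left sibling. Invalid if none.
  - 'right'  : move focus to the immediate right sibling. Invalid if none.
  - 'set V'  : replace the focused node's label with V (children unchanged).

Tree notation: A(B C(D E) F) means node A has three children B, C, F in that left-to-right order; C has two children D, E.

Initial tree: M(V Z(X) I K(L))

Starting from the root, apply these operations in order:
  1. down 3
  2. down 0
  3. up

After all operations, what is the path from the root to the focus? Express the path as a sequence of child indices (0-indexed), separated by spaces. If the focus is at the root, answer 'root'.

Step 1 (down 3): focus=K path=3 depth=1 children=['L'] left=['V', 'Z', 'I'] right=[] parent=M
Step 2 (down 0): focus=L path=3/0 depth=2 children=[] left=[] right=[] parent=K
Step 3 (up): focus=K path=3 depth=1 children=['L'] left=['V', 'Z', 'I'] right=[] parent=M

Answer: 3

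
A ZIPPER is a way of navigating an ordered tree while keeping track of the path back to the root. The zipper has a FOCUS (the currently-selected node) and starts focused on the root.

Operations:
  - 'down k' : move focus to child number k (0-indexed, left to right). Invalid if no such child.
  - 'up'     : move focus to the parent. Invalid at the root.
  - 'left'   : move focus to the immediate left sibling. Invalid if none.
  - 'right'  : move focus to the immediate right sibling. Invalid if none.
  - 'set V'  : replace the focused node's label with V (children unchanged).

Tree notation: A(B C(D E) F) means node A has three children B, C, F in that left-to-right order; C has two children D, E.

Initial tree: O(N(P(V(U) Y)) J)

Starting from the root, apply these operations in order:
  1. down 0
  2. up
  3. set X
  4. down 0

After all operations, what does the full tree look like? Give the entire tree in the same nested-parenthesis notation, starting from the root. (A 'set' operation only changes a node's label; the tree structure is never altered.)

Answer: X(N(P(V(U) Y)) J)

Derivation:
Step 1 (down 0): focus=N path=0 depth=1 children=['P'] left=[] right=['J'] parent=O
Step 2 (up): focus=O path=root depth=0 children=['N', 'J'] (at root)
Step 3 (set X): focus=X path=root depth=0 children=['N', 'J'] (at root)
Step 4 (down 0): focus=N path=0 depth=1 children=['P'] left=[] right=['J'] parent=X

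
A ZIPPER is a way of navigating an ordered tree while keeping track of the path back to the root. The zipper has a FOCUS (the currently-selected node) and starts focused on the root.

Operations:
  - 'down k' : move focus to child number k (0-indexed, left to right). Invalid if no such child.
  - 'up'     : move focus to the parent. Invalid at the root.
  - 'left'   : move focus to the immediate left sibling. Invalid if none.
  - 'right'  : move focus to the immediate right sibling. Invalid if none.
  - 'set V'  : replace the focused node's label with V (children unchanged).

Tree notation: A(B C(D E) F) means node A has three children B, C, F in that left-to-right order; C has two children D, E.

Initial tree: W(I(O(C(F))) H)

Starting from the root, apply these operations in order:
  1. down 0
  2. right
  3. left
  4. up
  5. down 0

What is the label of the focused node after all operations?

Answer: I

Derivation:
Step 1 (down 0): focus=I path=0 depth=1 children=['O'] left=[] right=['H'] parent=W
Step 2 (right): focus=H path=1 depth=1 children=[] left=['I'] right=[] parent=W
Step 3 (left): focus=I path=0 depth=1 children=['O'] left=[] right=['H'] parent=W
Step 4 (up): focus=W path=root depth=0 children=['I', 'H'] (at root)
Step 5 (down 0): focus=I path=0 depth=1 children=['O'] left=[] right=['H'] parent=W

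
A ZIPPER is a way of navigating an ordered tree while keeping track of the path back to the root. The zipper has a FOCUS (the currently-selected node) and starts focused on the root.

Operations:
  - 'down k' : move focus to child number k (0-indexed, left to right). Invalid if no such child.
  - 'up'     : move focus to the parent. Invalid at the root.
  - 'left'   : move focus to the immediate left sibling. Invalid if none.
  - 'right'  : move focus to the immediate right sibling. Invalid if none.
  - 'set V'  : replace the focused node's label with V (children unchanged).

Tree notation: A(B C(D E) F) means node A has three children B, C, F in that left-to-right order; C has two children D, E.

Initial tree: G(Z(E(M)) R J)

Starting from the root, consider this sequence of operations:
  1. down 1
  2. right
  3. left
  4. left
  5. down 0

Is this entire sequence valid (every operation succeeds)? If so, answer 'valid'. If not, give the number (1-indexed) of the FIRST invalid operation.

Step 1 (down 1): focus=R path=1 depth=1 children=[] left=['Z'] right=['J'] parent=G
Step 2 (right): focus=J path=2 depth=1 children=[] left=['Z', 'R'] right=[] parent=G
Step 3 (left): focus=R path=1 depth=1 children=[] left=['Z'] right=['J'] parent=G
Step 4 (left): focus=Z path=0 depth=1 children=['E'] left=[] right=['R', 'J'] parent=G
Step 5 (down 0): focus=E path=0/0 depth=2 children=['M'] left=[] right=[] parent=Z

Answer: valid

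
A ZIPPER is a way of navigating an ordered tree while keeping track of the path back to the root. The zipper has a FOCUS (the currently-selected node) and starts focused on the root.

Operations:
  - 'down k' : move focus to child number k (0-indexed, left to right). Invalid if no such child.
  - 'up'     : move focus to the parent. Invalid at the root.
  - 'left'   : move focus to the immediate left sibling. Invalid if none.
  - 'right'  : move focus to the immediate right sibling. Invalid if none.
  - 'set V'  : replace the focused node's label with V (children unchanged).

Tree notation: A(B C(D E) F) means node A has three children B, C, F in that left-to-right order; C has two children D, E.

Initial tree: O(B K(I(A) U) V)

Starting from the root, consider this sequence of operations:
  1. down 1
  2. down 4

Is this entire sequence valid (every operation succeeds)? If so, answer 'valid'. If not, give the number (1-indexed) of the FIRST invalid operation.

Step 1 (down 1): focus=K path=1 depth=1 children=['I', 'U'] left=['B'] right=['V'] parent=O
Step 2 (down 4): INVALID

Answer: 2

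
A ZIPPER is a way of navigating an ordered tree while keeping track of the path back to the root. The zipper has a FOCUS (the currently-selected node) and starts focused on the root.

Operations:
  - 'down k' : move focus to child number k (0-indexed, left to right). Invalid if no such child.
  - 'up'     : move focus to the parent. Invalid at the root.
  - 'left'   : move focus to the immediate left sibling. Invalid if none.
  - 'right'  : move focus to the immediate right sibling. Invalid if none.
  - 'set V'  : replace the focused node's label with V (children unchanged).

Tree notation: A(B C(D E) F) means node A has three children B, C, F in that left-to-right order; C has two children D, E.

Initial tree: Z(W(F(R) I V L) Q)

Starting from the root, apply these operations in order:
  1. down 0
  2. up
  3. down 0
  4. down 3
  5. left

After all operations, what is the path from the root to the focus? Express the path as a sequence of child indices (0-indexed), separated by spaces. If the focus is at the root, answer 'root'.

Step 1 (down 0): focus=W path=0 depth=1 children=['F', 'I', 'V', 'L'] left=[] right=['Q'] parent=Z
Step 2 (up): focus=Z path=root depth=0 children=['W', 'Q'] (at root)
Step 3 (down 0): focus=W path=0 depth=1 children=['F', 'I', 'V', 'L'] left=[] right=['Q'] parent=Z
Step 4 (down 3): focus=L path=0/3 depth=2 children=[] left=['F', 'I', 'V'] right=[] parent=W
Step 5 (left): focus=V path=0/2 depth=2 children=[] left=['F', 'I'] right=['L'] parent=W

Answer: 0 2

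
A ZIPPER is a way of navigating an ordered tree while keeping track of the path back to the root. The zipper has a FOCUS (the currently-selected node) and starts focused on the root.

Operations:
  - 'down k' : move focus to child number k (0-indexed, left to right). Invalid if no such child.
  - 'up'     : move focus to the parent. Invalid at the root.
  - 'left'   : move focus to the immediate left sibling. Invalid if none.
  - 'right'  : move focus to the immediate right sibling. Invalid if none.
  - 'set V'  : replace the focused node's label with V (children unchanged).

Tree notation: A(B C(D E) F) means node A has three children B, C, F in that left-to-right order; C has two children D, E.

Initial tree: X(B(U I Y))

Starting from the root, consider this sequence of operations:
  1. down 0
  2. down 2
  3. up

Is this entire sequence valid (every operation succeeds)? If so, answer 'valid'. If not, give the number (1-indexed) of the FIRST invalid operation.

Step 1 (down 0): focus=B path=0 depth=1 children=['U', 'I', 'Y'] left=[] right=[] parent=X
Step 2 (down 2): focus=Y path=0/2 depth=2 children=[] left=['U', 'I'] right=[] parent=B
Step 3 (up): focus=B path=0 depth=1 children=['U', 'I', 'Y'] left=[] right=[] parent=X

Answer: valid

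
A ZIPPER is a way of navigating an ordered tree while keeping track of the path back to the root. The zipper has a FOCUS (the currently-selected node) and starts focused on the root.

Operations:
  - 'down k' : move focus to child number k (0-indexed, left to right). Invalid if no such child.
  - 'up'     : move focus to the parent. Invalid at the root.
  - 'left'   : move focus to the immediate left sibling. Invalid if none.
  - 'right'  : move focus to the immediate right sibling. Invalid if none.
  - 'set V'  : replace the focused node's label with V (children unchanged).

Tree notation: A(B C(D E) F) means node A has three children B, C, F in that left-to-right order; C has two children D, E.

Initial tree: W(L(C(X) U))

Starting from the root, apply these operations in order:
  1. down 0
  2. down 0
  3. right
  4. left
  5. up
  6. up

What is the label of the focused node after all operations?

Step 1 (down 0): focus=L path=0 depth=1 children=['C', 'U'] left=[] right=[] parent=W
Step 2 (down 0): focus=C path=0/0 depth=2 children=['X'] left=[] right=['U'] parent=L
Step 3 (right): focus=U path=0/1 depth=2 children=[] left=['C'] right=[] parent=L
Step 4 (left): focus=C path=0/0 depth=2 children=['X'] left=[] right=['U'] parent=L
Step 5 (up): focus=L path=0 depth=1 children=['C', 'U'] left=[] right=[] parent=W
Step 6 (up): focus=W path=root depth=0 children=['L'] (at root)

Answer: W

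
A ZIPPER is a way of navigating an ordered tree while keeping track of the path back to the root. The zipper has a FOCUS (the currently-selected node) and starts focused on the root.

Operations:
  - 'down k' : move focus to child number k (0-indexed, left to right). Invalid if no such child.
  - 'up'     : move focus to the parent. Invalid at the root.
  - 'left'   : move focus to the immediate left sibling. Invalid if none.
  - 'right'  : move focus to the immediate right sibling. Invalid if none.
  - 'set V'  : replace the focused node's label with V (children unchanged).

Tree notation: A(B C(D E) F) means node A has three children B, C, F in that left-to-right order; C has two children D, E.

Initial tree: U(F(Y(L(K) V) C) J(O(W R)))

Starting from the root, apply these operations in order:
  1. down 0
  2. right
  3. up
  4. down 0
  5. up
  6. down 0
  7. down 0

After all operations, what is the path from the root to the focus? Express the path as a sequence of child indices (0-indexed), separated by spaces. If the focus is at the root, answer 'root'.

Step 1 (down 0): focus=F path=0 depth=1 children=['Y', 'C'] left=[] right=['J'] parent=U
Step 2 (right): focus=J path=1 depth=1 children=['O'] left=['F'] right=[] parent=U
Step 3 (up): focus=U path=root depth=0 children=['F', 'J'] (at root)
Step 4 (down 0): focus=F path=0 depth=1 children=['Y', 'C'] left=[] right=['J'] parent=U
Step 5 (up): focus=U path=root depth=0 children=['F', 'J'] (at root)
Step 6 (down 0): focus=F path=0 depth=1 children=['Y', 'C'] left=[] right=['J'] parent=U
Step 7 (down 0): focus=Y path=0/0 depth=2 children=['L', 'V'] left=[] right=['C'] parent=F

Answer: 0 0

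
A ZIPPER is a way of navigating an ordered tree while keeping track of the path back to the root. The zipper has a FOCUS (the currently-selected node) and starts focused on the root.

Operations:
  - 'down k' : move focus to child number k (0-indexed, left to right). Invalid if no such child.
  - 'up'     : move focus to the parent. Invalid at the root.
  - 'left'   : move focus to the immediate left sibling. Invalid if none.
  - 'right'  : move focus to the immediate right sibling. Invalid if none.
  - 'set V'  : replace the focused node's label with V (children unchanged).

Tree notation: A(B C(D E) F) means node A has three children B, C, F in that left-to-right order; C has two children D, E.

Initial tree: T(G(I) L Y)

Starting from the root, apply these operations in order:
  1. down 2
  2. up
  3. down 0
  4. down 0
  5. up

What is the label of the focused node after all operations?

Step 1 (down 2): focus=Y path=2 depth=1 children=[] left=['G', 'L'] right=[] parent=T
Step 2 (up): focus=T path=root depth=0 children=['G', 'L', 'Y'] (at root)
Step 3 (down 0): focus=G path=0 depth=1 children=['I'] left=[] right=['L', 'Y'] parent=T
Step 4 (down 0): focus=I path=0/0 depth=2 children=[] left=[] right=[] parent=G
Step 5 (up): focus=G path=0 depth=1 children=['I'] left=[] right=['L', 'Y'] parent=T

Answer: G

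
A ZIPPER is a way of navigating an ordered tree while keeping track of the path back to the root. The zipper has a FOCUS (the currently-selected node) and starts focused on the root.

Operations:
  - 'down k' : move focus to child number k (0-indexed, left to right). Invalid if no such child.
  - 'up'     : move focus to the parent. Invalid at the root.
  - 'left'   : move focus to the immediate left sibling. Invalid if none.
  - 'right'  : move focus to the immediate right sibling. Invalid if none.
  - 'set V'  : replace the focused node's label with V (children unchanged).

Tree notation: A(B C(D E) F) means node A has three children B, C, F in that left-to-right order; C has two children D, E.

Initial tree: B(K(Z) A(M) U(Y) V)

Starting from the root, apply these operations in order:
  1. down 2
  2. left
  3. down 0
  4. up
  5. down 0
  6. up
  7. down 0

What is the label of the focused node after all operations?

Step 1 (down 2): focus=U path=2 depth=1 children=['Y'] left=['K', 'A'] right=['V'] parent=B
Step 2 (left): focus=A path=1 depth=1 children=['M'] left=['K'] right=['U', 'V'] parent=B
Step 3 (down 0): focus=M path=1/0 depth=2 children=[] left=[] right=[] parent=A
Step 4 (up): focus=A path=1 depth=1 children=['M'] left=['K'] right=['U', 'V'] parent=B
Step 5 (down 0): focus=M path=1/0 depth=2 children=[] left=[] right=[] parent=A
Step 6 (up): focus=A path=1 depth=1 children=['M'] left=['K'] right=['U', 'V'] parent=B
Step 7 (down 0): focus=M path=1/0 depth=2 children=[] left=[] right=[] parent=A

Answer: M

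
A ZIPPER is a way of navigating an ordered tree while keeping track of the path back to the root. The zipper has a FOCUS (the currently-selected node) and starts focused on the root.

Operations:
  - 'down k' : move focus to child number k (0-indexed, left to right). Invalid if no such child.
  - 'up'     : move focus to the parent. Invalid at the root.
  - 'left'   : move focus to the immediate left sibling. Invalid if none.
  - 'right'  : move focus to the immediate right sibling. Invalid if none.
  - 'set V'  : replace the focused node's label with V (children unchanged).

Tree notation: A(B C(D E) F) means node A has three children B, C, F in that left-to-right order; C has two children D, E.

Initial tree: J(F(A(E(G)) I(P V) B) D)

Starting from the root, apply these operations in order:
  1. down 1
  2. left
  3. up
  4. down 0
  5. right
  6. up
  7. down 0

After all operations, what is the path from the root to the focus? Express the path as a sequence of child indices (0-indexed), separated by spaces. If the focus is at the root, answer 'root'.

Step 1 (down 1): focus=D path=1 depth=1 children=[] left=['F'] right=[] parent=J
Step 2 (left): focus=F path=0 depth=1 children=['A', 'I', 'B'] left=[] right=['D'] parent=J
Step 3 (up): focus=J path=root depth=0 children=['F', 'D'] (at root)
Step 4 (down 0): focus=F path=0 depth=1 children=['A', 'I', 'B'] left=[] right=['D'] parent=J
Step 5 (right): focus=D path=1 depth=1 children=[] left=['F'] right=[] parent=J
Step 6 (up): focus=J path=root depth=0 children=['F', 'D'] (at root)
Step 7 (down 0): focus=F path=0 depth=1 children=['A', 'I', 'B'] left=[] right=['D'] parent=J

Answer: 0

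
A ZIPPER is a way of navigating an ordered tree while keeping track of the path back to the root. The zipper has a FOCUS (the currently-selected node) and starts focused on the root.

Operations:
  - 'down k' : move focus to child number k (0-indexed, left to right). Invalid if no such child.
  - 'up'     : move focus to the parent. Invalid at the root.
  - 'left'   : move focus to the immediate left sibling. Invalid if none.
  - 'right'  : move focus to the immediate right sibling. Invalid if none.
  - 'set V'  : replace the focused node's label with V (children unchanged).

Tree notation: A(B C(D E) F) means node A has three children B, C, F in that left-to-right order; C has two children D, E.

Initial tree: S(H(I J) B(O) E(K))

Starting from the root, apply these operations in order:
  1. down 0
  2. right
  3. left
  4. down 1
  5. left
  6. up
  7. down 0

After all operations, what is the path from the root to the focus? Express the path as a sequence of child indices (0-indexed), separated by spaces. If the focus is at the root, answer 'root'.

Step 1 (down 0): focus=H path=0 depth=1 children=['I', 'J'] left=[] right=['B', 'E'] parent=S
Step 2 (right): focus=B path=1 depth=1 children=['O'] left=['H'] right=['E'] parent=S
Step 3 (left): focus=H path=0 depth=1 children=['I', 'J'] left=[] right=['B', 'E'] parent=S
Step 4 (down 1): focus=J path=0/1 depth=2 children=[] left=['I'] right=[] parent=H
Step 5 (left): focus=I path=0/0 depth=2 children=[] left=[] right=['J'] parent=H
Step 6 (up): focus=H path=0 depth=1 children=['I', 'J'] left=[] right=['B', 'E'] parent=S
Step 7 (down 0): focus=I path=0/0 depth=2 children=[] left=[] right=['J'] parent=H

Answer: 0 0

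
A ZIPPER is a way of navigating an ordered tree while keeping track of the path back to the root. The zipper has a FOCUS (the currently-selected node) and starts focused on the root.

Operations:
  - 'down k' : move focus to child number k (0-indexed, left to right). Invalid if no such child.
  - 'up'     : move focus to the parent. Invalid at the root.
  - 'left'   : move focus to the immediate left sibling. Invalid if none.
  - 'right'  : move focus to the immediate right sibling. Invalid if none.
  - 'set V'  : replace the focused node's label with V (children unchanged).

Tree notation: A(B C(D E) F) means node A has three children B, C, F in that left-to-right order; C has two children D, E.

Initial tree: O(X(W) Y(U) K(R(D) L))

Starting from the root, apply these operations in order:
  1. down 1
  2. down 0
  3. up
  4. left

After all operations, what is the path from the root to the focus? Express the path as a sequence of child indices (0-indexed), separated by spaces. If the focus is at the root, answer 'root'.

Step 1 (down 1): focus=Y path=1 depth=1 children=['U'] left=['X'] right=['K'] parent=O
Step 2 (down 0): focus=U path=1/0 depth=2 children=[] left=[] right=[] parent=Y
Step 3 (up): focus=Y path=1 depth=1 children=['U'] left=['X'] right=['K'] parent=O
Step 4 (left): focus=X path=0 depth=1 children=['W'] left=[] right=['Y', 'K'] parent=O

Answer: 0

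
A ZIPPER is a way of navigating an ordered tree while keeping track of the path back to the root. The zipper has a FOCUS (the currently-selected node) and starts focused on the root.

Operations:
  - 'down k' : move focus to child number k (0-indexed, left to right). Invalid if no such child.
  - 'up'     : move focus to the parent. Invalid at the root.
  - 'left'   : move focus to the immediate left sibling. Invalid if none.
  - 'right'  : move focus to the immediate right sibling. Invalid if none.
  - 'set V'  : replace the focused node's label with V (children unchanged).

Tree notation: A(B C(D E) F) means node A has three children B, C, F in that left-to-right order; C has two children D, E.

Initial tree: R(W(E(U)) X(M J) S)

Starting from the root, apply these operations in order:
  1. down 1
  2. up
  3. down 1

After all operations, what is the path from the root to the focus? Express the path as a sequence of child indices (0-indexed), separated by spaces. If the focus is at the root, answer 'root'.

Answer: 1

Derivation:
Step 1 (down 1): focus=X path=1 depth=1 children=['M', 'J'] left=['W'] right=['S'] parent=R
Step 2 (up): focus=R path=root depth=0 children=['W', 'X', 'S'] (at root)
Step 3 (down 1): focus=X path=1 depth=1 children=['M', 'J'] left=['W'] right=['S'] parent=R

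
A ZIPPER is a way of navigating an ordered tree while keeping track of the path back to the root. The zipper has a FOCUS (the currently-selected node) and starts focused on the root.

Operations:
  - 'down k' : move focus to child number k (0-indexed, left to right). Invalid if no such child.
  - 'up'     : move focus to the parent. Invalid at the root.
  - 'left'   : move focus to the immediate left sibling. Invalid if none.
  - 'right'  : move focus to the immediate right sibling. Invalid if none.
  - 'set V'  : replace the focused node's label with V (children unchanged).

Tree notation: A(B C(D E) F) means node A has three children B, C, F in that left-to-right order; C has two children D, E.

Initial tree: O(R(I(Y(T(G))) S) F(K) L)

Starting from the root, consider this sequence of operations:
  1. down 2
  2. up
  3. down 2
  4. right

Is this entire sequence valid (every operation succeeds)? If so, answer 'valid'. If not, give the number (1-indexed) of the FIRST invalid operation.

Answer: 4

Derivation:
Step 1 (down 2): focus=L path=2 depth=1 children=[] left=['R', 'F'] right=[] parent=O
Step 2 (up): focus=O path=root depth=0 children=['R', 'F', 'L'] (at root)
Step 3 (down 2): focus=L path=2 depth=1 children=[] left=['R', 'F'] right=[] parent=O
Step 4 (right): INVALID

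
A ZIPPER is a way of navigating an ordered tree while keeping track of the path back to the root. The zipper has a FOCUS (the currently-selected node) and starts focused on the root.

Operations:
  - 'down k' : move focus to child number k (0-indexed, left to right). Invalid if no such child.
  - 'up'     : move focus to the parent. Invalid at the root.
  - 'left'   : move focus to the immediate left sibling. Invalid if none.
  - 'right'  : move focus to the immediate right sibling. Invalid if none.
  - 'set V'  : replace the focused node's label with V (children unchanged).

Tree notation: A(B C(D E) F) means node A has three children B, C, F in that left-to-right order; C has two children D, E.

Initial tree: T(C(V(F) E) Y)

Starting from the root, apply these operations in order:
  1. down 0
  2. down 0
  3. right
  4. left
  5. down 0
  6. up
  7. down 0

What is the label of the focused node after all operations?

Answer: F

Derivation:
Step 1 (down 0): focus=C path=0 depth=1 children=['V', 'E'] left=[] right=['Y'] parent=T
Step 2 (down 0): focus=V path=0/0 depth=2 children=['F'] left=[] right=['E'] parent=C
Step 3 (right): focus=E path=0/1 depth=2 children=[] left=['V'] right=[] parent=C
Step 4 (left): focus=V path=0/0 depth=2 children=['F'] left=[] right=['E'] parent=C
Step 5 (down 0): focus=F path=0/0/0 depth=3 children=[] left=[] right=[] parent=V
Step 6 (up): focus=V path=0/0 depth=2 children=['F'] left=[] right=['E'] parent=C
Step 7 (down 0): focus=F path=0/0/0 depth=3 children=[] left=[] right=[] parent=V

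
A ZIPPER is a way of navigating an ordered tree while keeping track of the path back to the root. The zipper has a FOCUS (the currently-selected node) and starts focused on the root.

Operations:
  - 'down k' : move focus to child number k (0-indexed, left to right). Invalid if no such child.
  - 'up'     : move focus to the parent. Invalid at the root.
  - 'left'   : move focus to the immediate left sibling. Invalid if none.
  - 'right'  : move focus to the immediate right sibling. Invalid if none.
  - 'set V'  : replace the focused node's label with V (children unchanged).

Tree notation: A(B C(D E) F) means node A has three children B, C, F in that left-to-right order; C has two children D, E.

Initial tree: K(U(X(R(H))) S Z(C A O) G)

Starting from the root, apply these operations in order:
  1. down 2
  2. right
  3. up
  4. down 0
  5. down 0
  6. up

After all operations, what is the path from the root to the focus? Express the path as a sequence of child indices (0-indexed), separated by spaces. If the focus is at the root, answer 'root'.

Step 1 (down 2): focus=Z path=2 depth=1 children=['C', 'A', 'O'] left=['U', 'S'] right=['G'] parent=K
Step 2 (right): focus=G path=3 depth=1 children=[] left=['U', 'S', 'Z'] right=[] parent=K
Step 3 (up): focus=K path=root depth=0 children=['U', 'S', 'Z', 'G'] (at root)
Step 4 (down 0): focus=U path=0 depth=1 children=['X'] left=[] right=['S', 'Z', 'G'] parent=K
Step 5 (down 0): focus=X path=0/0 depth=2 children=['R'] left=[] right=[] parent=U
Step 6 (up): focus=U path=0 depth=1 children=['X'] left=[] right=['S', 'Z', 'G'] parent=K

Answer: 0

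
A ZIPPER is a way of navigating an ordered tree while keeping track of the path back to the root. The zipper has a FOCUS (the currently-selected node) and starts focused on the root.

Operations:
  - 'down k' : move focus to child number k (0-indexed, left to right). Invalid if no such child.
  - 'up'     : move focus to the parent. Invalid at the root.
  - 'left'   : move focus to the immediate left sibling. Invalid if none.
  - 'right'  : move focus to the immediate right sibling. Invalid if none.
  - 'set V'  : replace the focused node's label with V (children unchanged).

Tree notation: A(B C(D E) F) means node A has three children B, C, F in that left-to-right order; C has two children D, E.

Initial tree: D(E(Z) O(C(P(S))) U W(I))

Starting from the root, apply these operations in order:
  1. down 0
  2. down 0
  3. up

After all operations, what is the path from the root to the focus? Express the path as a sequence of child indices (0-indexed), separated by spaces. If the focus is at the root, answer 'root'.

Step 1 (down 0): focus=E path=0 depth=1 children=['Z'] left=[] right=['O', 'U', 'W'] parent=D
Step 2 (down 0): focus=Z path=0/0 depth=2 children=[] left=[] right=[] parent=E
Step 3 (up): focus=E path=0 depth=1 children=['Z'] left=[] right=['O', 'U', 'W'] parent=D

Answer: 0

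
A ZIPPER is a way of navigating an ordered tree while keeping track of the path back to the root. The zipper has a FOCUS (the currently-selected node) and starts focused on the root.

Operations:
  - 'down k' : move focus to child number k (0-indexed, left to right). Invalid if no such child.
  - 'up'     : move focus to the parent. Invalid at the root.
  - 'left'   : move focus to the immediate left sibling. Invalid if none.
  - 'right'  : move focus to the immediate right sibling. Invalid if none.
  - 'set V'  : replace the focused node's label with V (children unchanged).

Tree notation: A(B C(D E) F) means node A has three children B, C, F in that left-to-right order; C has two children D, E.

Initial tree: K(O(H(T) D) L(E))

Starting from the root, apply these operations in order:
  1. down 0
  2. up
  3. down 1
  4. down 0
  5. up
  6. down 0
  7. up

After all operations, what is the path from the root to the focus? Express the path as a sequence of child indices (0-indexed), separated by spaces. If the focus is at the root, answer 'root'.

Answer: 1

Derivation:
Step 1 (down 0): focus=O path=0 depth=1 children=['H', 'D'] left=[] right=['L'] parent=K
Step 2 (up): focus=K path=root depth=0 children=['O', 'L'] (at root)
Step 3 (down 1): focus=L path=1 depth=1 children=['E'] left=['O'] right=[] parent=K
Step 4 (down 0): focus=E path=1/0 depth=2 children=[] left=[] right=[] parent=L
Step 5 (up): focus=L path=1 depth=1 children=['E'] left=['O'] right=[] parent=K
Step 6 (down 0): focus=E path=1/0 depth=2 children=[] left=[] right=[] parent=L
Step 7 (up): focus=L path=1 depth=1 children=['E'] left=['O'] right=[] parent=K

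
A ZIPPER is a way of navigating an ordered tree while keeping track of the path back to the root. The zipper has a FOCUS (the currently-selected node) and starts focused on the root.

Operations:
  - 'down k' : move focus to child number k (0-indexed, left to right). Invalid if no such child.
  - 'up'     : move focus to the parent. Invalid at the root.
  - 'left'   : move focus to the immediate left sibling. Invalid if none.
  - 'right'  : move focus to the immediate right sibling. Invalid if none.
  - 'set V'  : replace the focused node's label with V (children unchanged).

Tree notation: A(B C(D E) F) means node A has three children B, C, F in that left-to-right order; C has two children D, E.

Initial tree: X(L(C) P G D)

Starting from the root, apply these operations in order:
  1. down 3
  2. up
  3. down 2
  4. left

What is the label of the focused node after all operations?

Answer: P

Derivation:
Step 1 (down 3): focus=D path=3 depth=1 children=[] left=['L', 'P', 'G'] right=[] parent=X
Step 2 (up): focus=X path=root depth=0 children=['L', 'P', 'G', 'D'] (at root)
Step 3 (down 2): focus=G path=2 depth=1 children=[] left=['L', 'P'] right=['D'] parent=X
Step 4 (left): focus=P path=1 depth=1 children=[] left=['L'] right=['G', 'D'] parent=X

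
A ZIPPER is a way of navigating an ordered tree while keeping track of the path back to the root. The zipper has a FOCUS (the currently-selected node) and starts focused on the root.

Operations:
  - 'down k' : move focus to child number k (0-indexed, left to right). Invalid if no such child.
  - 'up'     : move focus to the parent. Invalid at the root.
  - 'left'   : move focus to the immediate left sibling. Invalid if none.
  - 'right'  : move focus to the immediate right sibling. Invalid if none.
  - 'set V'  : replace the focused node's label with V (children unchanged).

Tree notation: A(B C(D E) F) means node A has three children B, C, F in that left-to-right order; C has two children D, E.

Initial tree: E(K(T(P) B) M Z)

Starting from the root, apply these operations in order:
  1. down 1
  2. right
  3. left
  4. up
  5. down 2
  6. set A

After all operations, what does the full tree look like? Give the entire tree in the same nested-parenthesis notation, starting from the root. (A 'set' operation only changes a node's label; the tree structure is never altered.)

Step 1 (down 1): focus=M path=1 depth=1 children=[] left=['K'] right=['Z'] parent=E
Step 2 (right): focus=Z path=2 depth=1 children=[] left=['K', 'M'] right=[] parent=E
Step 3 (left): focus=M path=1 depth=1 children=[] left=['K'] right=['Z'] parent=E
Step 4 (up): focus=E path=root depth=0 children=['K', 'M', 'Z'] (at root)
Step 5 (down 2): focus=Z path=2 depth=1 children=[] left=['K', 'M'] right=[] parent=E
Step 6 (set A): focus=A path=2 depth=1 children=[] left=['K', 'M'] right=[] parent=E

Answer: E(K(T(P) B) M A)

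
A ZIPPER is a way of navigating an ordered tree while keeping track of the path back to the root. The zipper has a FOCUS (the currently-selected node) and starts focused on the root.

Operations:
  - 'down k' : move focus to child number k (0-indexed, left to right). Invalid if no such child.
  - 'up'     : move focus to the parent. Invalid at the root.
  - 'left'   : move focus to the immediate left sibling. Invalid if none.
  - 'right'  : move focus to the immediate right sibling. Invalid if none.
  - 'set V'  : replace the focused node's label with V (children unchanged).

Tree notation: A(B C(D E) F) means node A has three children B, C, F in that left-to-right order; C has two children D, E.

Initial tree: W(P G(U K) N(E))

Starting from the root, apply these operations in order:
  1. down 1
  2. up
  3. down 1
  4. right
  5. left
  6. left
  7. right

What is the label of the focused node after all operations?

Answer: G

Derivation:
Step 1 (down 1): focus=G path=1 depth=1 children=['U', 'K'] left=['P'] right=['N'] parent=W
Step 2 (up): focus=W path=root depth=0 children=['P', 'G', 'N'] (at root)
Step 3 (down 1): focus=G path=1 depth=1 children=['U', 'K'] left=['P'] right=['N'] parent=W
Step 4 (right): focus=N path=2 depth=1 children=['E'] left=['P', 'G'] right=[] parent=W
Step 5 (left): focus=G path=1 depth=1 children=['U', 'K'] left=['P'] right=['N'] parent=W
Step 6 (left): focus=P path=0 depth=1 children=[] left=[] right=['G', 'N'] parent=W
Step 7 (right): focus=G path=1 depth=1 children=['U', 'K'] left=['P'] right=['N'] parent=W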